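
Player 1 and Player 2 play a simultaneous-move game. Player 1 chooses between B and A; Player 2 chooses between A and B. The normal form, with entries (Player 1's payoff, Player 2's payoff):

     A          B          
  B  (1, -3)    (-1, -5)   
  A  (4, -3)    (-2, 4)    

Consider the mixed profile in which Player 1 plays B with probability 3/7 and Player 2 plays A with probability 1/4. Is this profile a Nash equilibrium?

No

Given Player 1's mix p = 3/7, Player 2's payoff from A is -3 but from B is 1/7. Player 2 strictly prefers B, so Player 2 would not mix.
So the proposed profile is not a Nash equilibrium.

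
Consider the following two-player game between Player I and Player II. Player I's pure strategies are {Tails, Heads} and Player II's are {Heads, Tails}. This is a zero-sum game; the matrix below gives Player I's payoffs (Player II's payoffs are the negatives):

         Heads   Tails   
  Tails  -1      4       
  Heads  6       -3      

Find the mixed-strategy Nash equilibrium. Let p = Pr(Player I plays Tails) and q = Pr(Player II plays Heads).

p = 9/14, q = 1/2

Player I's mix must leave Player II indifferent between Heads and Tails.
  Player II's payoff from Heads: p·1 + (1−p)·(-6) = 7p - 6
  Player II's payoff from Tails: p·(-4) + (1−p)·3 = -7p + 3
  7p - 6 = -7p + 3  ⇒  14p = 9  ⇒  p = 9/14.
Player I's indifference between Tails and Heads determines Player II's mixing probability q:
  Player I's expected payoff from Tails: q·(-1) + (1−q)·4 = -5q + 4
  Player I's expected payoff from Heads: q·6 + (1−q)·(-3) = 9q - 3
  -5q + 4 = 9q - 3  ⇒  -14q = -7  ⇒  q = 1/2.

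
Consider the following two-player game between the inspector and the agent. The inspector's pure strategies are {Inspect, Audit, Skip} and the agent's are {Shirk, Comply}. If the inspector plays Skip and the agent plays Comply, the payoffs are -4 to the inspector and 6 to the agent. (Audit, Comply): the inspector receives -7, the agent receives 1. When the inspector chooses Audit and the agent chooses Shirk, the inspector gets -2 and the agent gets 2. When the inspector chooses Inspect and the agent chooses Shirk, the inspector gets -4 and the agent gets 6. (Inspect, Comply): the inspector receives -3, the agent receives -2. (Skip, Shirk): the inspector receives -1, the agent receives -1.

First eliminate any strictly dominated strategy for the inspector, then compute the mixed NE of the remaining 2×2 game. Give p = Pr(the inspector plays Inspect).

p = 7/15

The inspector's strategy Audit is strictly dominated by Skip: -1 > -2 and -4 > -7. Eliminate Audit.
The inspector's mix must leave the agent indifferent between Shirk and Comply.
  the agent's payoff from Shirk: p·6 + (1−p)·(-1) = 7p - 1
  the agent's payoff from Comply: p·(-2) + (1−p)·6 = -8p + 6
  7p - 1 = -8p + 6  ⇒  15p = 7  ⇒  p = 7/15.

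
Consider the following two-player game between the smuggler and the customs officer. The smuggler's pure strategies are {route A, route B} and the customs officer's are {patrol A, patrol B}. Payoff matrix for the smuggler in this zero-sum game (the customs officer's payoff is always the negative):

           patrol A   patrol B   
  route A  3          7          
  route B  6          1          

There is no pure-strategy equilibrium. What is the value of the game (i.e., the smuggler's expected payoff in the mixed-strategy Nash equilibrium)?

v = 13/3

The customs officer's mix must leave the smuggler indifferent between route A and route B.
  the smuggler's payoff to route A: q·3 + (1−q)·7 = -4q + 7
  the smuggler's payoff to route B: q·6 + (1−q)·1 = 5q + 1
  -4q + 7 = 5q + 1  ⇒  -9q = -6  ⇒  q = 2/3.
The value is the smuggler's expected payoff against this mix (using route A): (2/3)·3 + (1/3)·7 = 13/3.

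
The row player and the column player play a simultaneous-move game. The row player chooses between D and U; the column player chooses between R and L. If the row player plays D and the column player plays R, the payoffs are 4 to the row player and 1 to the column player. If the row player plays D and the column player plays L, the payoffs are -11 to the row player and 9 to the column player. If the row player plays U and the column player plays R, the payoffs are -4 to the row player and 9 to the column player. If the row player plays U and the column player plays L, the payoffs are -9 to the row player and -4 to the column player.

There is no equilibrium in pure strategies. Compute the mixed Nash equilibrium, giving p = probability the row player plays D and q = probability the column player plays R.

p = 13/21, q = 1/5

The column player's indifference between R and L determines the row player's mixing probability p:
  the column player's payoff to R: p·1 + (1−p)·9 = -8p + 9
  the column player's payoff to L: p·9 + (1−p)·(-4) = 13p - 4
  -8p + 9 = 13p - 4  ⇒  -21p = -13  ⇒  p = 13/21.
The column player's mix must leave the row player indifferent between D and U.
  the row player's expected payoff from D: q·4 + (1−q)·(-11) = 15q - 11
  the row player's expected payoff from U: q·(-4) + (1−q)·(-9) = 5q - 9
  15q - 11 = 5q - 9  ⇒  10q = 2  ⇒  q = 1/5.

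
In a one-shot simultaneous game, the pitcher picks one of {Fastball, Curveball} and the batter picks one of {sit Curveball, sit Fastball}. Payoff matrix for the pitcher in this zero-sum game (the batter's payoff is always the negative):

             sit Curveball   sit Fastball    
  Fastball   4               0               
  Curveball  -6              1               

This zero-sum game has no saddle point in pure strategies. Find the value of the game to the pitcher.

For the pitcher to be willing to mix, the pitcher must be indifferent between Fastball and Curveball, which pins down the batter's mix.
  the pitcher's payoff to Fastball: q·4 + (1−q)·0 = 4q
  the pitcher's payoff to Curveball: q·(-6) + (1−q)·1 = -7q + 1
  4q = -7q + 1  ⇒  11q = 1  ⇒  q = 1/11.
The value is the pitcher's expected payoff against this mix (using Fastball): (1/11)·4 + (10/11)·0 = 4/11.

v = 4/11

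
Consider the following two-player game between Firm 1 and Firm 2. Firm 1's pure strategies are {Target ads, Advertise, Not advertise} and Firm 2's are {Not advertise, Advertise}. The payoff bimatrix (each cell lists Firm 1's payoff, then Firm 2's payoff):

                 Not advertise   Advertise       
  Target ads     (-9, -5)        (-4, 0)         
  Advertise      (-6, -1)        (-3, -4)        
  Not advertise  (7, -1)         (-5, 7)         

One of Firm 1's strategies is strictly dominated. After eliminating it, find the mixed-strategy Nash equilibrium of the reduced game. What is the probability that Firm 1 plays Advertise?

p = 8/11

Firm 1's strategy Target ads is strictly dominated by Advertise: -6 > -9 and -3 > -4. Eliminate Target ads.
Set Firm 2's expected payoff from Not advertise equal to that from Advertise:
  Firm 2's payoff to Not advertise: p·(-1) + (1−p)·(-1) = -1
  Firm 2's payoff to Advertise: p·(-4) + (1−p)·7 = -11p + 7
  -1 = -11p + 7  ⇒  11p = 8  ⇒  p = 8/11.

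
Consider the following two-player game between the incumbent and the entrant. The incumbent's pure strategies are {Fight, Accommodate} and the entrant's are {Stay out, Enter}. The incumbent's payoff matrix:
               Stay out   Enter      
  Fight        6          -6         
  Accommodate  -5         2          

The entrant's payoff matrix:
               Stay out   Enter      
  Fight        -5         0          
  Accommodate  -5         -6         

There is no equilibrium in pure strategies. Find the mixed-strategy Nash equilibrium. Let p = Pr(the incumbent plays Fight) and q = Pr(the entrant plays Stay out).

The incumbent's mix must leave the entrant indifferent between Stay out and Enter.
  the entrant's payoff to Stay out: p·(-5) + (1−p)·(-5) = -5
  the entrant's payoff to Enter: p·0 + (1−p)·(-6) = 6p - 6
  -5 = 6p - 6  ⇒  -6p = -1  ⇒  p = 1/6.
For the incumbent to be willing to mix, the incumbent must be indifferent between Fight and Accommodate, which pins down the entrant's mix.
  the incumbent's payoff from Fight: q·6 + (1−q)·(-6) = 12q - 6
  the incumbent's payoff from Accommodate: q·(-5) + (1−q)·2 = -7q + 2
  12q - 6 = -7q + 2  ⇒  19q = 8  ⇒  q = 8/19.

p = 1/6, q = 8/19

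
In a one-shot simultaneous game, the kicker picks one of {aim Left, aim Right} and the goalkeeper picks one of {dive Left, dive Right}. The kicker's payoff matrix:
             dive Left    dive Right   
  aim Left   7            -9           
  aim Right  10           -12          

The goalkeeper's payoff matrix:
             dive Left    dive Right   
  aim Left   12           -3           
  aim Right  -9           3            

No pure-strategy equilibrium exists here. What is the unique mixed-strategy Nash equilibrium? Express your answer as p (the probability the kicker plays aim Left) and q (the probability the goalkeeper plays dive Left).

Set the goalkeeper's expected payoff from dive Left equal to that from dive Right:
  the goalkeeper's payoff to dive Left: p·12 + (1−p)·(-9) = 21p - 9
  the goalkeeper's payoff to dive Right: p·(-3) + (1−p)·3 = -6p + 3
  21p - 9 = -6p + 3  ⇒  27p = 12  ⇒  p = 4/9.
For the kicker to be willing to mix, the kicker must be indifferent between aim Left and aim Right, which pins down the goalkeeper's mix.
  the kicker's payoff to aim Left: q·7 + (1−q)·(-9) = 16q - 9
  the kicker's payoff to aim Right: q·10 + (1−q)·(-12) = 22q - 12
  16q - 9 = 22q - 12  ⇒  -6q = -3  ⇒  q = 1/2.

p = 4/9, q = 1/2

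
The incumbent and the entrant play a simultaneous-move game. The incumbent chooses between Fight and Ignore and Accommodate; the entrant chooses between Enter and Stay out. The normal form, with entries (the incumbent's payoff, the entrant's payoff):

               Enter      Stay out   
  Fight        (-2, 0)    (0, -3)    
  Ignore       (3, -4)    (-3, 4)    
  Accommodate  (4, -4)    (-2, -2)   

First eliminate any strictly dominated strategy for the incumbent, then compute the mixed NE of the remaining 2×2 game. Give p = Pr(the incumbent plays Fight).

p = 2/5

The incumbent's strategy Ignore is strictly dominated by Accommodate: 4 > 3 and -2 > -3. Eliminate Ignore.
The entrant's indifference between Enter and Stay out determines the incumbent's mixing probability p:
  the entrant's expected payoff from Enter: p·0 + (1−p)·(-4) = 4p - 4
  the entrant's expected payoff from Stay out: p·(-3) + (1−p)·(-2) = -p - 2
  4p - 4 = -p - 2  ⇒  5p = 2  ⇒  p = 2/5.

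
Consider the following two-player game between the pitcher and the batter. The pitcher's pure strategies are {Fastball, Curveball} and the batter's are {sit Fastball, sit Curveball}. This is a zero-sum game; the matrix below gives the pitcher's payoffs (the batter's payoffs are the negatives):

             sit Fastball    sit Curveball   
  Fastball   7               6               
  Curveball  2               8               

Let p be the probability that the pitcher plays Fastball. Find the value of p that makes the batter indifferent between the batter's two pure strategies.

p = 6/7

The pitcher's mix must leave the batter indifferent between sit Fastball and sit Curveball.
  the batter's expected payoff from sit Fastball: p·(-7) + (1−p)·(-2) = -5p - 2
  the batter's expected payoff from sit Curveball: p·(-6) + (1−p)·(-8) = 2p - 8
  -5p - 2 = 2p - 8  ⇒  -7p = -6  ⇒  p = 6/7.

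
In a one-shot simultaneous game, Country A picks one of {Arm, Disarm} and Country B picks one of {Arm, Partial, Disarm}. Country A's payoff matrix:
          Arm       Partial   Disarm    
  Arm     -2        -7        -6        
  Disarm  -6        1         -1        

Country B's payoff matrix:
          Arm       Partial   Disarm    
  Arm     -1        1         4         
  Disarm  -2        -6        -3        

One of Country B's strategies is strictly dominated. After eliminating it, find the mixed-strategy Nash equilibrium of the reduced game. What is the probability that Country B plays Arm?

Country B's strategy Partial is strictly dominated by Disarm: 4 > 1 and -3 > -6. Eliminate Partial.
For Country A to be willing to mix, Country A must be indifferent between Arm and Disarm, which pins down Country B's mix.
  Country A's payoff from Arm: q·(-2) + (1−q)·(-6) = 4q - 6
  Country A's payoff from Disarm: q·(-6) + (1−q)·(-1) = -5q - 1
  4q - 6 = -5q - 1  ⇒  9q = 5  ⇒  q = 5/9.

q = 5/9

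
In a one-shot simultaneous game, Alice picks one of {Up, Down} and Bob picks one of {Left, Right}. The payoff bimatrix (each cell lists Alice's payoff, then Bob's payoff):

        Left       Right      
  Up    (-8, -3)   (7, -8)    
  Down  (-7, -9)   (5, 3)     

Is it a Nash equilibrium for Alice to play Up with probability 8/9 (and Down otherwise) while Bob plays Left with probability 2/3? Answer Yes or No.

Given Alice's mix p = 8/9, Bob's payoff from Left is -11/3 but from Right is -61/9. Bob strictly prefers Left, so Bob would not mix.
So the proposed profile is not a Nash equilibrium.

No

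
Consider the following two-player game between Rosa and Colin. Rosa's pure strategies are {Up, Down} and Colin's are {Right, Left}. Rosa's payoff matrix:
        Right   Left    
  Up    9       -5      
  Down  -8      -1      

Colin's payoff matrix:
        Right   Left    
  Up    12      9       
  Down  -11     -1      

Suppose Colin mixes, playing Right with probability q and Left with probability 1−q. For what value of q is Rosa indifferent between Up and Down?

Set Rosa's expected payoff from Up equal to that from Down:
  Rosa's payoff from Up: q·9 + (1−q)·(-5) = 14q - 5
  Rosa's payoff from Down: q·(-8) + (1−q)·(-1) = -7q - 1
  14q - 5 = -7q - 1  ⇒  21q = 4  ⇒  q = 4/21.

q = 4/21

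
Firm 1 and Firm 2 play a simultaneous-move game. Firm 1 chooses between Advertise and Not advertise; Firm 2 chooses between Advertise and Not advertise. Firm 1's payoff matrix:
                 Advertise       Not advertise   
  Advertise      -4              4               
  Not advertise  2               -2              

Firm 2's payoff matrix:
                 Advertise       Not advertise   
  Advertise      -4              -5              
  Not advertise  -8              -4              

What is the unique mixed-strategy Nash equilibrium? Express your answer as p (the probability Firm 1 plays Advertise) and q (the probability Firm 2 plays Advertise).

p = 4/5, q = 1/2

For Firm 2 to be willing to mix, Firm 2 must be indifferent between Advertise and Not advertise, which pins down Firm 1's mix.
  Firm 2's expected payoff from Advertise: p·(-4) + (1−p)·(-8) = 4p - 8
  Firm 2's expected payoff from Not advertise: p·(-5) + (1−p)·(-4) = -p - 4
  4p - 8 = -p - 4  ⇒  5p = 4  ⇒  p = 4/5.
Set Firm 1's expected payoff from Advertise equal to that from Not advertise:
  Firm 1's payoff from Advertise: q·(-4) + (1−q)·4 = -8q + 4
  Firm 1's payoff from Not advertise: q·2 + (1−q)·(-2) = 4q - 2
  -8q + 4 = 4q - 2  ⇒  -12q = -6  ⇒  q = 1/2.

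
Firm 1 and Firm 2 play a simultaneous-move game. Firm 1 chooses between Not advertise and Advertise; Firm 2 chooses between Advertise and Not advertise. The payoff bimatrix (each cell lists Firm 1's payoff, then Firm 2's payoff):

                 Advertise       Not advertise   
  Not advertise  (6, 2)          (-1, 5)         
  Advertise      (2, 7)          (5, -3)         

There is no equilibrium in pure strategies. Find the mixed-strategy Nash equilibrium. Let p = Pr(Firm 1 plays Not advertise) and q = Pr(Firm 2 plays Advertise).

p = 10/13, q = 3/5

Firm 2's indifference between Advertise and Not advertise determines Firm 1's mixing probability p:
  Firm 2's expected payoff from Advertise: p·2 + (1−p)·7 = -5p + 7
  Firm 2's expected payoff from Not advertise: p·5 + (1−p)·(-3) = 8p - 3
  -5p + 7 = 8p - 3  ⇒  -13p = -10  ⇒  p = 10/13.
For Firm 1 to be willing to mix, Firm 1 must be indifferent between Not advertise and Advertise, which pins down Firm 2's mix.
  Firm 1's payoff to Not advertise: q·6 + (1−q)·(-1) = 7q - 1
  Firm 1's payoff to Advertise: q·2 + (1−q)·5 = -3q + 5
  7q - 1 = -3q + 5  ⇒  10q = 6  ⇒  q = 3/5.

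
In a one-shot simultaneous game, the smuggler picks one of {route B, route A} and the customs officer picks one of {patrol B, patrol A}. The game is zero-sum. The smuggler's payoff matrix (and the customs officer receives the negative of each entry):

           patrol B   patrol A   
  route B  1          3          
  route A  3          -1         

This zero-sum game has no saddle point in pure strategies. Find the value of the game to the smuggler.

The customs officer's mix must leave the smuggler indifferent between route B and route A.
  the smuggler's expected payoff from route B: q·1 + (1−q)·3 = -2q + 3
  the smuggler's expected payoff from route A: q·3 + (1−q)·(-1) = 4q - 1
  -2q + 3 = 4q - 1  ⇒  -6q = -4  ⇒  q = 2/3.
The value is the smuggler's expected payoff against this mix (using route B): (2/3)·1 + (1/3)·3 = 5/3.

v = 5/3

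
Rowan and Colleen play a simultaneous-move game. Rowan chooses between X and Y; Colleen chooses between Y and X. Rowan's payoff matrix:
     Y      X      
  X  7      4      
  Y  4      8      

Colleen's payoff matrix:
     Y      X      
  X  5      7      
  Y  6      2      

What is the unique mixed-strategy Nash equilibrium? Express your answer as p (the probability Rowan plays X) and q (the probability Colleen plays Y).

p = 2/3, q = 4/7

Colleen's indifference between Y and X determines Rowan's mixing probability p:
  Colleen's expected payoff from Y: p·5 + (1−p)·6 = -p + 6
  Colleen's expected payoff from X: p·7 + (1−p)·2 = 5p + 2
  -p + 6 = 5p + 2  ⇒  -6p = -4  ⇒  p = 2/3.
For Rowan to be willing to mix, Rowan must be indifferent between X and Y, which pins down Colleen's mix.
  Rowan's payoff to X: q·7 + (1−q)·4 = 3q + 4
  Rowan's payoff to Y: q·4 + (1−q)·8 = -4q + 8
  3q + 4 = -4q + 8  ⇒  7q = 4  ⇒  q = 4/7.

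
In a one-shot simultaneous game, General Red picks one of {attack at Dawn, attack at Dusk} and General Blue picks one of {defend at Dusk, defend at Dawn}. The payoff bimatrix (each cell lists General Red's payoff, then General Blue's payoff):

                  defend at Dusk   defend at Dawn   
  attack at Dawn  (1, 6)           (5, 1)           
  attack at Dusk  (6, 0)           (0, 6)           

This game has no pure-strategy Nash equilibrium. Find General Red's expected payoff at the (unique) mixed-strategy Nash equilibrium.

General Blue's mix must leave General Red indifferent between attack at Dawn and attack at Dusk.
  General Red's expected payoff from attack at Dawn: q·1 + (1−q)·5 = -4q + 5
  General Red's expected payoff from attack at Dusk: q·6 + (1−q)·0 = 6q
  -4q + 5 = 6q  ⇒  -10q = -5  ⇒  q = 1/2.
At equilibrium General Red is indifferent across rows, so General Red's payoff equals the payoff from attack at Dawn: (1/2)·1 + (1/2)·5 = 3.

3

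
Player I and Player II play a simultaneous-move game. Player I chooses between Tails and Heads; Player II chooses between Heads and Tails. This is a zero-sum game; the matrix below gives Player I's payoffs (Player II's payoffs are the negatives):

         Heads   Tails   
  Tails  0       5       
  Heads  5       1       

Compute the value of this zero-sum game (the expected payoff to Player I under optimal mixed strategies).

v = 25/9

Player II's mix must leave Player I indifferent between Tails and Heads.
  Player I's payoff to Tails: q·0 + (1−q)·5 = -5q + 5
  Player I's payoff to Heads: q·5 + (1−q)·1 = 4q + 1
  -5q + 5 = 4q + 1  ⇒  -9q = -4  ⇒  q = 4/9.
The value is Player I's expected payoff against this mix (using Tails): (4/9)·0 + (5/9)·5 = 25/9.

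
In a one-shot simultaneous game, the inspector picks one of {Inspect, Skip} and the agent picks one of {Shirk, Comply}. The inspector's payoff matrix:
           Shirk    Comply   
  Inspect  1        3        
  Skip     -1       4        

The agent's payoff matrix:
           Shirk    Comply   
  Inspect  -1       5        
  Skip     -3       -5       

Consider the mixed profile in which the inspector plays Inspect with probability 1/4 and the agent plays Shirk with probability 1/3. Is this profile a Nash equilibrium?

Check the agent's indifference given the inspector's mix p = 1/4:
  payoff from Shirk = -5/2; payoff from Comply = -5/2 — equal.
Check the inspector's indifference given the agent's mix q = 1/3:
  payoff from Inspect = 7/3; payoff from Skip = 7/3 — equal.
Both players are indifferent, so neither can profitably deviate.

Yes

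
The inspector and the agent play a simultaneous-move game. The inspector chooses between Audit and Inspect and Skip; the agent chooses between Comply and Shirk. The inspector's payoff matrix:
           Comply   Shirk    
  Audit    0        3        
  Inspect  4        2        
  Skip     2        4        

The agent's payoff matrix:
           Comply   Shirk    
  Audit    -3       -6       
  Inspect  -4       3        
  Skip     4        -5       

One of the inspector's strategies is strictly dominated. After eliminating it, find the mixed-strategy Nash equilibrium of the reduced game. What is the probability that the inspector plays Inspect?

p = 9/16

The inspector's strategy Audit is strictly dominated by Skip: 2 > 0 and 4 > 3. Eliminate Audit.
In a mixed equilibrium the agent is indifferent between Comply and Shirk; this condition fixes p.
  the agent's expected payoff from Comply: p·(-4) + (1−p)·4 = -8p + 4
  the agent's expected payoff from Shirk: p·3 + (1−p)·(-5) = 8p - 5
  -8p + 4 = 8p - 5  ⇒  -16p = -9  ⇒  p = 9/16.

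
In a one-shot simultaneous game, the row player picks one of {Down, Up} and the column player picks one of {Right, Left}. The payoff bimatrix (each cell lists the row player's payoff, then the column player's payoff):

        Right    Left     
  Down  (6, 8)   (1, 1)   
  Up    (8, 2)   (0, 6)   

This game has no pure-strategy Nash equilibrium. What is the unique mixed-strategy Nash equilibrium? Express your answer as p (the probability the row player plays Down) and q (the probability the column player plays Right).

p = 4/11, q = 1/3

The column player's indifference between Right and Left determines the row player's mixing probability p:
  the column player's payoff to Right: p·8 + (1−p)·2 = 6p + 2
  the column player's payoff to Left: p·1 + (1−p)·6 = -5p + 6
  6p + 2 = -5p + 6  ⇒  11p = 4  ⇒  p = 4/11.
For the row player to be willing to mix, the row player must be indifferent between Down and Up, which pins down the column player's mix.
  the row player's payoff to Down: q·6 + (1−q)·1 = 5q + 1
  the row player's payoff to Up: q·8 + (1−q)·0 = 8q
  5q + 1 = 8q  ⇒  -3q = -1  ⇒  q = 1/3.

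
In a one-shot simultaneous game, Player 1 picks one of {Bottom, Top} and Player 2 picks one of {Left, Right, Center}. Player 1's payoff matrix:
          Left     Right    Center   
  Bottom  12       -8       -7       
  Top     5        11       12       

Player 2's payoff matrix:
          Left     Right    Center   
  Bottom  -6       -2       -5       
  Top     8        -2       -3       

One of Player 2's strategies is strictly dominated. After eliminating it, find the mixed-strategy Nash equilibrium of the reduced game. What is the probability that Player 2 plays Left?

Player 2's strategy Center is strictly dominated by Right: -2 > -5 and -2 > -3. Eliminate Center.
Set Player 1's expected payoff from Bottom equal to that from Top:
  Player 1's payoff to Bottom: q·12 + (1−q)·(-8) = 20q - 8
  Player 1's payoff to Top: q·5 + (1−q)·11 = -6q + 11
  20q - 8 = -6q + 11  ⇒  26q = 19  ⇒  q = 19/26.

q = 19/26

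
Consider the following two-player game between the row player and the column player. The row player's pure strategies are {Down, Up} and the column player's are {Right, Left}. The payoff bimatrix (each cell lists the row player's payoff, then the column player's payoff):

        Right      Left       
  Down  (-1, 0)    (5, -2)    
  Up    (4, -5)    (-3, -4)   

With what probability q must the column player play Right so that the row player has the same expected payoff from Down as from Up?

The row player's indifference between Down and Up determines the column player's mixing probability q:
  the row player's expected payoff from Down: q·(-1) + (1−q)·5 = -6q + 5
  the row player's expected payoff from Up: q·4 + (1−q)·(-3) = 7q - 3
  -6q + 5 = 7q - 3  ⇒  -13q = -8  ⇒  q = 8/13.

q = 8/13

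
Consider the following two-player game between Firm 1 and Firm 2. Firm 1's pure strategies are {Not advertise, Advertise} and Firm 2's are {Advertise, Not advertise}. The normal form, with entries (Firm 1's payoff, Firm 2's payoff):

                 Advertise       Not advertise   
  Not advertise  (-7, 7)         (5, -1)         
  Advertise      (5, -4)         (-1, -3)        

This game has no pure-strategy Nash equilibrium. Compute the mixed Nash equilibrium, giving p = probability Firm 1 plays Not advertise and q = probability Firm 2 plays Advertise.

p = 1/9, q = 1/3

Set Firm 2's expected payoff from Advertise equal to that from Not advertise:
  Firm 2's payoff from Advertise: p·7 + (1−p)·(-4) = 11p - 4
  Firm 2's payoff from Not advertise: p·(-1) + (1−p)·(-3) = 2p - 3
  11p - 4 = 2p - 3  ⇒  9p = 1  ⇒  p = 1/9.
For Firm 1 to be willing to mix, Firm 1 must be indifferent between Not advertise and Advertise, which pins down Firm 2's mix.
  Firm 1's payoff from Not advertise: q·(-7) + (1−q)·5 = -12q + 5
  Firm 1's payoff from Advertise: q·5 + (1−q)·(-1) = 6q - 1
  -12q + 5 = 6q - 1  ⇒  -18q = -6  ⇒  q = 1/3.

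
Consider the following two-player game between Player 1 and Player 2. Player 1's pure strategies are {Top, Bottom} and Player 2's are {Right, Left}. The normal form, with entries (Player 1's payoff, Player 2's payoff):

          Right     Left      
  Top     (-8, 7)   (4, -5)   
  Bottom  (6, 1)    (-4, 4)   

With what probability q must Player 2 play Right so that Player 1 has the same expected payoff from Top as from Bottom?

q = 4/11

Player 2's mix must leave Player 1 indifferent between Top and Bottom.
  Player 1's payoff to Top: q·(-8) + (1−q)·4 = -12q + 4
  Player 1's payoff to Bottom: q·6 + (1−q)·(-4) = 10q - 4
  -12q + 4 = 10q - 4  ⇒  -22q = -8  ⇒  q = 4/11.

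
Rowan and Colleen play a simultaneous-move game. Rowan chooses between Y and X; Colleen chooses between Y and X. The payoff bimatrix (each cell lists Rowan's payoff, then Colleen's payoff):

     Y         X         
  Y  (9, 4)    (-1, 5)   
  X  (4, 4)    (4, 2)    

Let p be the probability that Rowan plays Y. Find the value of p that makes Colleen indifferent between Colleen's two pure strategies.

In a mixed equilibrium Colleen is indifferent between Y and X; this condition fixes p.
  Colleen's expected payoff from Y: p·4 + (1−p)·4 = 4
  Colleen's expected payoff from X: p·5 + (1−p)·2 = 3p + 2
  4 = 3p + 2  ⇒  -3p = -2  ⇒  p = 2/3.

p = 2/3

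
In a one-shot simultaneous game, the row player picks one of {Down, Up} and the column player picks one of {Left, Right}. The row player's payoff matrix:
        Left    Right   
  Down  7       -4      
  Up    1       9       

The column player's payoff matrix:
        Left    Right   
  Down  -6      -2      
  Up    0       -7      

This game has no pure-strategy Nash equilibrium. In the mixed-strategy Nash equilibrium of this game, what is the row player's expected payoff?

In a mixed equilibrium the row player is indifferent between Down and Up; this condition fixes q.
  the row player's payoff to Down: q·7 + (1−q)·(-4) = 11q - 4
  the row player's payoff to Up: q·1 + (1−q)·9 = -8q + 9
  11q - 4 = -8q + 9  ⇒  19q = 13  ⇒  q = 13/19.
At equilibrium the row player is indifferent across rows, so the row player's payoff equals the payoff from Down: (13/19)·7 + (6/19)·(-4) = 67/19.

67/19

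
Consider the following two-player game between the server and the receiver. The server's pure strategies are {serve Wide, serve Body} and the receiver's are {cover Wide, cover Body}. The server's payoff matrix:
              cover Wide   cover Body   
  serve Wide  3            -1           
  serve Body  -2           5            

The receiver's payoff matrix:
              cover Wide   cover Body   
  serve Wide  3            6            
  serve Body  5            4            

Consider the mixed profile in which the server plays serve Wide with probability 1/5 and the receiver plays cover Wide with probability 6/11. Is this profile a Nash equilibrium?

No

Given the server's mix p = 1/5, the receiver's payoff from cover Wide is 23/5 but from cover Body is 22/5. The receiver strictly prefers cover Wide, so the receiver would not mix.
So the proposed profile is not a Nash equilibrium.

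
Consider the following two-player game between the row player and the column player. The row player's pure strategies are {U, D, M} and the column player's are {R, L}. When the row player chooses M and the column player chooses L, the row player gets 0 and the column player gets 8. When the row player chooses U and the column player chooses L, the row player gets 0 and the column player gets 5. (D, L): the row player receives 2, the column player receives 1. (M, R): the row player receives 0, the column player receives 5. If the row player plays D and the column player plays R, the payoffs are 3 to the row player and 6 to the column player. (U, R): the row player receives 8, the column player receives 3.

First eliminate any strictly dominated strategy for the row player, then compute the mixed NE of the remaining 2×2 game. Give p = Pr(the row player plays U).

The row player's strategy M is strictly dominated by D: 3 > 0 and 2 > 0. Eliminate M.
For the column player to be willing to mix, the column player must be indifferent between R and L, which pins down the row player's mix.
  the column player's expected payoff from R: p·3 + (1−p)·6 = -3p + 6
  the column player's expected payoff from L: p·5 + (1−p)·1 = 4p + 1
  -3p + 6 = 4p + 1  ⇒  -7p = -5  ⇒  p = 5/7.

p = 5/7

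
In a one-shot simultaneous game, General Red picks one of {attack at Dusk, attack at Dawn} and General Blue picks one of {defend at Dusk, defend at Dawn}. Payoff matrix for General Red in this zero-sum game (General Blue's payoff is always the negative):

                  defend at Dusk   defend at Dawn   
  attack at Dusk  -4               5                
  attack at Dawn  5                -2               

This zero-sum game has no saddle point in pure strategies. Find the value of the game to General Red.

In a mixed equilibrium General Red is indifferent between attack at Dusk and attack at Dawn; this condition fixes q.
  General Red's payoff from attack at Dusk: q·(-4) + (1−q)·5 = -9q + 5
  General Red's payoff from attack at Dawn: q·5 + (1−q)·(-2) = 7q - 2
  -9q + 5 = 7q - 2  ⇒  -16q = -7  ⇒  q = 7/16.
The value is General Red's expected payoff against this mix (using attack at Dusk): (7/16)·(-4) + (9/16)·5 = 17/16.

v = 17/16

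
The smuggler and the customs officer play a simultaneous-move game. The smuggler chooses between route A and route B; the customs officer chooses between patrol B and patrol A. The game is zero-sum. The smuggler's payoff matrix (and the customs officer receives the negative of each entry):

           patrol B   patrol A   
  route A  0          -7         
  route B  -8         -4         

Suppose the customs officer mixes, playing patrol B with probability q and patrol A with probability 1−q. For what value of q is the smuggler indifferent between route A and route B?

The customs officer's mix must leave the smuggler indifferent between route A and route B.
  the smuggler's payoff from route A: q·0 + (1−q)·(-7) = 7q - 7
  the smuggler's payoff from route B: q·(-8) + (1−q)·(-4) = -4q - 4
  7q - 7 = -4q - 4  ⇒  11q = 3  ⇒  q = 3/11.

q = 3/11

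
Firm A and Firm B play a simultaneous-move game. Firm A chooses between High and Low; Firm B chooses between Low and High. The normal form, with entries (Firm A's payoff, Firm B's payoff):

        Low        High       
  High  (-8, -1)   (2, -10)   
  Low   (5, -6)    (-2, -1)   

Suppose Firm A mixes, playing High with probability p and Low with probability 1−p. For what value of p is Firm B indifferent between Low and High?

Firm B's indifference between Low and High determines Firm A's mixing probability p:
  Firm B's payoff to Low: p·(-1) + (1−p)·(-6) = 5p - 6
  Firm B's payoff to High: p·(-10) + (1−p)·(-1) = -9p - 1
  5p - 6 = -9p - 1  ⇒  14p = 5  ⇒  p = 5/14.

p = 5/14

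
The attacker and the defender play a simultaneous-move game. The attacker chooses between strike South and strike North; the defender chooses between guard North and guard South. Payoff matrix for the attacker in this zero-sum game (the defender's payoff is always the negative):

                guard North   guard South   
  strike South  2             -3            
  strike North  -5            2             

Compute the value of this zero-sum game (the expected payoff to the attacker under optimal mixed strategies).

For the attacker to be willing to mix, the attacker must be indifferent between strike South and strike North, which pins down the defender's mix.
  the attacker's payoff from strike South: q·2 + (1−q)·(-3) = 5q - 3
  the attacker's payoff from strike North: q·(-5) + (1−q)·2 = -7q + 2
  5q - 3 = -7q + 2  ⇒  12q = 5  ⇒  q = 5/12.
The value is the attacker's expected payoff against this mix (using strike South): (5/12)·2 + (7/12)·(-3) = -11/12.

v = -11/12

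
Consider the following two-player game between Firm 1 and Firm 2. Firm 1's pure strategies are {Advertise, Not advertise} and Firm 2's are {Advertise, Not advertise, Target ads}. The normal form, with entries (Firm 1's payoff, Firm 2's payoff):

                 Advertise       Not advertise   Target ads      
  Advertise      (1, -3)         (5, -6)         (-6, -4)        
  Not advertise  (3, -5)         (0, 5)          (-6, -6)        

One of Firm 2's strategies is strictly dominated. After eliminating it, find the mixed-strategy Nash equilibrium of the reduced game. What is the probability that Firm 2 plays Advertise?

q = 5/7

Firm 2's strategy Target ads is strictly dominated by Advertise: -3 > -4 and -5 > -6. Eliminate Target ads.
Set Firm 1's expected payoff from Advertise equal to that from Not advertise:
  Firm 1's payoff from Advertise: q·1 + (1−q)·5 = -4q + 5
  Firm 1's payoff from Not advertise: q·3 + (1−q)·0 = 3q
  -4q + 5 = 3q  ⇒  -7q = -5  ⇒  q = 5/7.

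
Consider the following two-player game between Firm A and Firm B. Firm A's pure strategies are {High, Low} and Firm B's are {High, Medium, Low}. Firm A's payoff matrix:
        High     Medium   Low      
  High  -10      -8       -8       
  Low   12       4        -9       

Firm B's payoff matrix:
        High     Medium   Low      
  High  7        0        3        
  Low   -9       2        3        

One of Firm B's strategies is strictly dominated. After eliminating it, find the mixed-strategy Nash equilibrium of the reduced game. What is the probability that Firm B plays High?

Firm B's strategy Medium is strictly dominated by Low: 3 > 0 and 3 > 2. Eliminate Medium.
For Firm A to be willing to mix, Firm A must be indifferent between High and Low, which pins down Firm B's mix.
  Firm A's payoff from High: q·(-10) + (1−q)·(-8) = -2q - 8
  Firm A's payoff from Low: q·12 + (1−q)·(-9) = 21q - 9
  -2q - 8 = 21q - 9  ⇒  -23q = -1  ⇒  q = 1/23.

q = 1/23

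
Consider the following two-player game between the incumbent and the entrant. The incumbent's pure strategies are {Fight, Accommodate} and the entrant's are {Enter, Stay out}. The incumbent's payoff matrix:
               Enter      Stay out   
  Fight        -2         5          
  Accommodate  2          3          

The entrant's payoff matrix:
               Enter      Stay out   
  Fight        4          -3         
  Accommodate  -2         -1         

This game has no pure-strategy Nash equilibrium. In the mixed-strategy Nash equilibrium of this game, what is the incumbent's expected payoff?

For the incumbent to be willing to mix, the incumbent must be indifferent between Fight and Accommodate, which pins down the entrant's mix.
  the incumbent's payoff from Fight: q·(-2) + (1−q)·5 = -7q + 5
  the incumbent's payoff from Accommodate: q·2 + (1−q)·3 = -q + 3
  -7q + 5 = -q + 3  ⇒  -6q = -2  ⇒  q = 1/3.
At equilibrium the incumbent is indifferent across rows, so the incumbent's payoff equals the payoff from Fight: (1/3)·(-2) + (2/3)·5 = 8/3.

8/3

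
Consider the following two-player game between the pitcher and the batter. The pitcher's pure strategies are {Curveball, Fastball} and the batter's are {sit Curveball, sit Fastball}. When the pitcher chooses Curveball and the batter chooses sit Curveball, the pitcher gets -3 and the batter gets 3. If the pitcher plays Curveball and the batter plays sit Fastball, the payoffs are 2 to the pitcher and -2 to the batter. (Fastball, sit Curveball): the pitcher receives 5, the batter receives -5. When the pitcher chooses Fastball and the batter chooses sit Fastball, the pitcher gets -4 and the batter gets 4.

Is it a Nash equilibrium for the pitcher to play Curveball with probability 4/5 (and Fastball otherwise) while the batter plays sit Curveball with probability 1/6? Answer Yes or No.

No

Given the pitcher's mix p = 4/5, the batter's payoff from sit Curveball is 7/5 but from sit Fastball is -4/5. The batter strictly prefers sit Curveball, so the batter would not mix.
So the proposed profile is not a Nash equilibrium.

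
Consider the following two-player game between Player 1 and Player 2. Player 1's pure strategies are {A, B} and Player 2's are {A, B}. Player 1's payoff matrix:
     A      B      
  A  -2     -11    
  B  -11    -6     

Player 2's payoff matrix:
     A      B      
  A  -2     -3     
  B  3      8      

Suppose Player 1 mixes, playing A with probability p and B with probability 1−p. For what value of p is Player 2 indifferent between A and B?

Player 1's mix must leave Player 2 indifferent between A and B.
  Player 2's payoff from A: p·(-2) + (1−p)·3 = -5p + 3
  Player 2's payoff from B: p·(-3) + (1−p)·8 = -11p + 8
  -5p + 3 = -11p + 8  ⇒  6p = 5  ⇒  p = 5/6.

p = 5/6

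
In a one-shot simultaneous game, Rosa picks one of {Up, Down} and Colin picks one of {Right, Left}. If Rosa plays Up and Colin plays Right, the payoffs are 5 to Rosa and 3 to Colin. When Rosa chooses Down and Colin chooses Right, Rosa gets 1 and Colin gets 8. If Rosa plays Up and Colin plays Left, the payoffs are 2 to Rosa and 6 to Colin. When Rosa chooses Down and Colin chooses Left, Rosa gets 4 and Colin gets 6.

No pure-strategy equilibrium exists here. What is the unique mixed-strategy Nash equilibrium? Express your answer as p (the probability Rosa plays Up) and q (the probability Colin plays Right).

In a mixed equilibrium Colin is indifferent between Right and Left; this condition fixes p.
  Colin's expected payoff from Right: p·3 + (1−p)·8 = -5p + 8
  Colin's expected payoff from Left: p·6 + (1−p)·6 = 6
  -5p + 8 = 6  ⇒  -5p = -2  ⇒  p = 2/5.
Rosa's indifference between Up and Down determines Colin's mixing probability q:
  Rosa's payoff to Up: q·5 + (1−q)·2 = 3q + 2
  Rosa's payoff to Down: q·1 + (1−q)·4 = -3q + 4
  3q + 2 = -3q + 4  ⇒  6q = 2  ⇒  q = 1/3.

p = 2/5, q = 1/3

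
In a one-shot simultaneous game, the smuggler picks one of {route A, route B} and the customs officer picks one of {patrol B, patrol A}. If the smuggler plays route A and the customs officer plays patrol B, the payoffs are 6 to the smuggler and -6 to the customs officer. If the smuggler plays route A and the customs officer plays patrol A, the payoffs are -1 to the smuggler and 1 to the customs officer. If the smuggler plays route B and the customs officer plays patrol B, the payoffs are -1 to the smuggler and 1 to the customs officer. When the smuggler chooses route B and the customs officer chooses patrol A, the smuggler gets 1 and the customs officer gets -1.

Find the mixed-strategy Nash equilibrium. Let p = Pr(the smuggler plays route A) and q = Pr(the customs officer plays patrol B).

The customs officer's indifference between patrol B and patrol A determines the smuggler's mixing probability p:
  the customs officer's payoff to patrol B: p·(-6) + (1−p)·1 = -7p + 1
  the customs officer's payoff to patrol A: p·1 + (1−p)·(-1) = 2p - 1
  -7p + 1 = 2p - 1  ⇒  -9p = -2  ⇒  p = 2/9.
Set the smuggler's expected payoff from route A equal to that from route B:
  the smuggler's expected payoff from route A: q·6 + (1−q)·(-1) = 7q - 1
  the smuggler's expected payoff from route B: q·(-1) + (1−q)·1 = -2q + 1
  7q - 1 = -2q + 1  ⇒  9q = 2  ⇒  q = 2/9.

p = 2/9, q = 2/9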